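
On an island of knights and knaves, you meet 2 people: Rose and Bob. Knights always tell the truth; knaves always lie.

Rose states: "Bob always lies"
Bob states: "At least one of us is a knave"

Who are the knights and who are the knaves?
Rose is a knave.
Bob is a knight.

Verification:
- Rose (knave) says "Bob always lies" - this is FALSE (a lie) because Bob is a knight.
- Bob (knight) says "At least one of us is a knave" - this is TRUE because Rose is a knave.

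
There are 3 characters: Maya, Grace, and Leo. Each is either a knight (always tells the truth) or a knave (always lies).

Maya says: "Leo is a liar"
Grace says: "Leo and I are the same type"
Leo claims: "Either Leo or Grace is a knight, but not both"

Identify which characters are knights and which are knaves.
Maya is a knave.
Grace is a knave.
Leo is a knight.

Verification:
- Maya (knave) says "Leo is a liar" - this is FALSE (a lie) because Leo is a knight.
- Grace (knave) says "Leo and I are the same type" - this is FALSE (a lie) because Grace is a knave and Leo is a knight.
- Leo (knight) says "Either Leo or Grace is a knight, but not both" - this is TRUE because Leo is a knight and Grace is a knave.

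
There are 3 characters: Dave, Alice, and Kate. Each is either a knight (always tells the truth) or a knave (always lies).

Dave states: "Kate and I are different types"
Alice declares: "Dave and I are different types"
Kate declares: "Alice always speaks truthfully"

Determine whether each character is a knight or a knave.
Dave is a knave.
Alice is a knave.
Kate is a knave.

Verification:
- Dave (knave) says "Kate and I are different types" - this is FALSE (a lie) because Dave is a knave and Kate is a knave.
- Alice (knave) says "Dave and I are different types" - this is FALSE (a lie) because Alice is a knave and Dave is a knave.
- Kate (knave) says "Alice always speaks truthfully" - this is FALSE (a lie) because Alice is a knave.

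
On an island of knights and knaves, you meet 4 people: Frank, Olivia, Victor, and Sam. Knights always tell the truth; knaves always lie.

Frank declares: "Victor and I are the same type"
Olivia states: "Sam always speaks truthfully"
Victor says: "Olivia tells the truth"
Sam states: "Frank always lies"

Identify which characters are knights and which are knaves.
Frank is a knave.
Olivia is a knight.
Victor is a knight.
Sam is a knight.

Verification:
- Frank (knave) says "Victor and I are the same type" - this is FALSE (a lie) because Frank is a knave and Victor is a knight.
- Olivia (knight) says "Sam always speaks truthfully" - this is TRUE because Sam is a knight.
- Victor (knight) says "Olivia tells the truth" - this is TRUE because Olivia is a knight.
- Sam (knight) says "Frank always lies" - this is TRUE because Frank is a knave.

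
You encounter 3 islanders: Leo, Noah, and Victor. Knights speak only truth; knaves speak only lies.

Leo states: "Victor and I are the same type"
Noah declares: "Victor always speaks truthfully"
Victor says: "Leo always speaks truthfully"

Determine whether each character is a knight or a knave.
Leo is a knight.
Noah is a knight.
Victor is a knight.

Verification:
- Leo (knight) says "Victor and I are the same type" - this is TRUE because Leo is a knight and Victor is a knight.
- Noah (knight) says "Victor always speaks truthfully" - this is TRUE because Victor is a knight.
- Victor (knight) says "Leo always speaks truthfully" - this is TRUE because Leo is a knight.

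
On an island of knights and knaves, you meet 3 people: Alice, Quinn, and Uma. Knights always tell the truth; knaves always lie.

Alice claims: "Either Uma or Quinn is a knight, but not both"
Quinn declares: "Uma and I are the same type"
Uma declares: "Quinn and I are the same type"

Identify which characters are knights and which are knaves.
Alice is a knave.
Quinn is a knight.
Uma is a knight.

Verification:
- Alice (knave) says "Either Uma or Quinn is a knight, but not both" - this is FALSE (a lie) because Uma is a knight and Quinn is a knight.
- Quinn (knight) says "Uma and I are the same type" - this is TRUE because Quinn is a knight and Uma is a knight.
- Uma (knight) says "Quinn and I are the same type" - this is TRUE because Uma is a knight and Quinn is a knight.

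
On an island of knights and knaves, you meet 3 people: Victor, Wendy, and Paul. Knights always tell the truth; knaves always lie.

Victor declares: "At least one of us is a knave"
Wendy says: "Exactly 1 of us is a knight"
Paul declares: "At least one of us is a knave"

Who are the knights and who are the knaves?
Victor is a knight.
Wendy is a knave.
Paul is a knight.

Verification:
- Victor (knight) says "At least one of us is a knave" - this is TRUE because Wendy is a knave.
- Wendy (knave) says "Exactly 1 of us is a knight" - this is FALSE (a lie) because there are 2 knights.
- Paul (knight) says "At least one of us is a knave" - this is TRUE because Wendy is a knave.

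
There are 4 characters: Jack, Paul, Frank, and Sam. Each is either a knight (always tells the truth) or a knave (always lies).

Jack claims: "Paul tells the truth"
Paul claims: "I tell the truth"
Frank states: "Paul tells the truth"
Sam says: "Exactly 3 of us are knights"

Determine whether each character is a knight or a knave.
Jack is a knave.
Paul is a knave.
Frank is a knave.
Sam is a knave.

Verification:
- Jack (knave) says "Paul tells the truth" - this is FALSE (a lie) because Paul is a knave.
- Paul (knave) says "I tell the truth" - this is FALSE (a lie) because Paul is a knave.
- Frank (knave) says "Paul tells the truth" - this is FALSE (a lie) because Paul is a knave.
- Sam (knave) says "Exactly 3 of us are knights" - this is FALSE (a lie) because there are 0 knights.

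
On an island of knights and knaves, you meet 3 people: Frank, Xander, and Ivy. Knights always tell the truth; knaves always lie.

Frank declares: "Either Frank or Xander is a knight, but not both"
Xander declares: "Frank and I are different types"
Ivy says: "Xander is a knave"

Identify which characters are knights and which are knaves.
Frank is a knave.
Xander is a knave.
Ivy is a knight.

Verification:
- Frank (knave) says "Either Frank or Xander is a knight, but not both" - this is FALSE (a lie) because Frank is a knave and Xander is a knave.
- Xander (knave) says "Frank and I are different types" - this is FALSE (a lie) because Xander is a knave and Frank is a knave.
- Ivy (knight) says "Xander is a knave" - this is TRUE because Xander is a knave.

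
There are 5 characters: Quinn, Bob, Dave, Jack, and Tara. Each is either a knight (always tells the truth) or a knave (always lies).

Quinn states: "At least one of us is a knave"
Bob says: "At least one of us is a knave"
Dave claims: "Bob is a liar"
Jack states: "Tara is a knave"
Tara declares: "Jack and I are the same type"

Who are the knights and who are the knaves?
Quinn is a knight.
Bob is a knight.
Dave is a knave.
Jack is a knight.
Tara is a knave.

Verification:
- Quinn (knight) says "At least one of us is a knave" - this is TRUE because Dave and Tara are knaves.
- Bob (knight) says "At least one of us is a knave" - this is TRUE because Dave and Tara are knaves.
- Dave (knave) says "Bob is a liar" - this is FALSE (a lie) because Bob is a knight.
- Jack (knight) says "Tara is a knave" - this is TRUE because Tara is a knave.
- Tara (knave) says "Jack and I are the same type" - this is FALSE (a lie) because Tara is a knave and Jack is a knight.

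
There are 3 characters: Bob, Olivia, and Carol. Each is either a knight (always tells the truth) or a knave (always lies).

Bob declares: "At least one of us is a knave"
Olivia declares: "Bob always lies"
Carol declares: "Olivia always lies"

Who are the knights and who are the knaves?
Bob is a knight.
Olivia is a knave.
Carol is a knight.

Verification:
- Bob (knight) says "At least one of us is a knave" - this is TRUE because Olivia is a knave.
- Olivia (knave) says "Bob always lies" - this is FALSE (a lie) because Bob is a knight.
- Carol (knight) says "Olivia always lies" - this is TRUE because Olivia is a knave.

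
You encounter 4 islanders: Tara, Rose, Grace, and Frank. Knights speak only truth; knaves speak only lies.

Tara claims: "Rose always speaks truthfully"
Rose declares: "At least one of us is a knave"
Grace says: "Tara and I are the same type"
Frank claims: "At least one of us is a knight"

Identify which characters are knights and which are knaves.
Tara is a knight.
Rose is a knight.
Grace is a knave.
Frank is a knight.

Verification:
- Tara (knight) says "Rose always speaks truthfully" - this is TRUE because Rose is a knight.
- Rose (knight) says "At least one of us is a knave" - this is TRUE because Grace is a knave.
- Grace (knave) says "Tara and I are the same type" - this is FALSE (a lie) because Grace is a knave and Tara is a knight.
- Frank (knight) says "At least one of us is a knight" - this is TRUE because Tara, Rose, and Frank are knights.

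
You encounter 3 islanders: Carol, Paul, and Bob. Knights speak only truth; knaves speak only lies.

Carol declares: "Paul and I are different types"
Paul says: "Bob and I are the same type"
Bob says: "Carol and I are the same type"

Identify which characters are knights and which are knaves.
Carol is a knight.
Paul is a knave.
Bob is a knight.

Verification:
- Carol (knight) says "Paul and I are different types" - this is TRUE because Carol is a knight and Paul is a knave.
- Paul (knave) says "Bob and I are the same type" - this is FALSE (a lie) because Paul is a knave and Bob is a knight.
- Bob (knight) says "Carol and I are the same type" - this is TRUE because Bob is a knight and Carol is a knight.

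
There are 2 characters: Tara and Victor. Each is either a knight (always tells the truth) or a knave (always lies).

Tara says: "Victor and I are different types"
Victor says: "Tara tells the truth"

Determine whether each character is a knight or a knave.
Tara is a knave.
Victor is a knave.

Verification:
- Tara (knave) says "Victor and I are different types" - this is FALSE (a lie) because Tara is a knave and Victor is a knave.
- Victor (knave) says "Tara tells the truth" - this is FALSE (a lie) because Tara is a knave.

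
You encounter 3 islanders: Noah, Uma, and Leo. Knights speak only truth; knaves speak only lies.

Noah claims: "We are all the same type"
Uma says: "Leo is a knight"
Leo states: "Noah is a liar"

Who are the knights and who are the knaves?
Noah is a knave.
Uma is a knight.
Leo is a knight.

Verification:
- Noah (knave) says "We are all the same type" - this is FALSE (a lie) because Uma and Leo are knights and Noah is a knave.
- Uma (knight) says "Leo is a knight" - this is TRUE because Leo is a knight.
- Leo (knight) says "Noah is a liar" - this is TRUE because Noah is a knave.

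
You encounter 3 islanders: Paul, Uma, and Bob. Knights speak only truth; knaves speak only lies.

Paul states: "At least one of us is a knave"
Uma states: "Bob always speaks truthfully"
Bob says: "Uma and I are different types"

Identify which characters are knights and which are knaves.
Paul is a knight.
Uma is a knave.
Bob is a knave.

Verification:
- Paul (knight) says "At least one of us is a knave" - this is TRUE because Uma and Bob are knaves.
- Uma (knave) says "Bob always speaks truthfully" - this is FALSE (a lie) because Bob is a knave.
- Bob (knave) says "Uma and I are different types" - this is FALSE (a lie) because Bob is a knave and Uma is a knave.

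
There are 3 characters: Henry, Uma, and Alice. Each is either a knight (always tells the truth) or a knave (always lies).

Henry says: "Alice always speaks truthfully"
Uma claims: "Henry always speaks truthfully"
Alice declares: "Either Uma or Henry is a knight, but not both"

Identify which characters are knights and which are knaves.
Henry is a knave.
Uma is a knave.
Alice is a knave.

Verification:
- Henry (knave) says "Alice always speaks truthfully" - this is FALSE (a lie) because Alice is a knave.
- Uma (knave) says "Henry always speaks truthfully" - this is FALSE (a lie) because Henry is a knave.
- Alice (knave) says "Either Uma or Henry is a knight, but not both" - this is FALSE (a lie) because Uma is a knave and Henry is a knave.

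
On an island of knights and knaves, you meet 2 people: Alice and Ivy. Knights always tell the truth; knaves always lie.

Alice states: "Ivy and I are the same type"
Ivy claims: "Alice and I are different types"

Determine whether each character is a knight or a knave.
Alice is a knave.
Ivy is a knight.

Verification:
- Alice (knave) says "Ivy and I are the same type" - this is FALSE (a lie) because Alice is a knave and Ivy is a knight.
- Ivy (knight) says "Alice and I are different types" - this is TRUE because Ivy is a knight and Alice is a knave.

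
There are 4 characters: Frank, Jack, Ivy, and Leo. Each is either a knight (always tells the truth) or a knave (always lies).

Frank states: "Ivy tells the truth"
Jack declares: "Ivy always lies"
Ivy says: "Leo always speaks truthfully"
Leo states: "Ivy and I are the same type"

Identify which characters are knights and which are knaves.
Frank is a knight.
Jack is a knave.
Ivy is a knight.
Leo is a knight.

Verification:
- Frank (knight) says "Ivy tells the truth" - this is TRUE because Ivy is a knight.
- Jack (knave) says "Ivy always lies" - this is FALSE (a lie) because Ivy is a knight.
- Ivy (knight) says "Leo always speaks truthfully" - this is TRUE because Leo is a knight.
- Leo (knight) says "Ivy and I are the same type" - this is TRUE because Leo is a knight and Ivy is a knight.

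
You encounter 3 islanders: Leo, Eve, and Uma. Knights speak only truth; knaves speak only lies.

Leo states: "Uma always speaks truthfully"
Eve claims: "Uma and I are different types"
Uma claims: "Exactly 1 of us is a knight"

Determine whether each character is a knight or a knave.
Leo is a knave.
Eve is a knave.
Uma is a knave.

Verification:
- Leo (knave) says "Uma always speaks truthfully" - this is FALSE (a lie) because Uma is a knave.
- Eve (knave) says "Uma and I are different types" - this is FALSE (a lie) because Eve is a knave and Uma is a knave.
- Uma (knave) says "Exactly 1 of us is a knight" - this is FALSE (a lie) because there are 0 knights.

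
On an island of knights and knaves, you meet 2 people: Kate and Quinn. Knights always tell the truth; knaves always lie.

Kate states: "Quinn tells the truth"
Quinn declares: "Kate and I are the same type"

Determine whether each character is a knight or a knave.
Kate is a knight.
Quinn is a knight.

Verification:
- Kate (knight) says "Quinn tells the truth" - this is TRUE because Quinn is a knight.
- Quinn (knight) says "Kate and I are the same type" - this is TRUE because Quinn is a knight and Kate is a knight.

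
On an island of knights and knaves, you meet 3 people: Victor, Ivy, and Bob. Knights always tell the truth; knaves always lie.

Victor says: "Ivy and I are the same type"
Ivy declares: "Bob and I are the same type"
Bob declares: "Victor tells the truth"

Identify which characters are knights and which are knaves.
Victor is a knight.
Ivy is a knight.
Bob is a knight.

Verification:
- Victor (knight) says "Ivy and I are the same type" - this is TRUE because Victor is a knight and Ivy is a knight.
- Ivy (knight) says "Bob and I are the same type" - this is TRUE because Ivy is a knight and Bob is a knight.
- Bob (knight) says "Victor tells the truth" - this is TRUE because Victor is a knight.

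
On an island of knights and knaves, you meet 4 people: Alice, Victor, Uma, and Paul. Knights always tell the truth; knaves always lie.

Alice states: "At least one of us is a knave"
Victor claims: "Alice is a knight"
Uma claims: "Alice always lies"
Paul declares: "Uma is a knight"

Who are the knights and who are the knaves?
Alice is a knight.
Victor is a knight.
Uma is a knave.
Paul is a knave.

Verification:
- Alice (knight) says "At least one of us is a knave" - this is TRUE because Uma and Paul are knaves.
- Victor (knight) says "Alice is a knight" - this is TRUE because Alice is a knight.
- Uma (knave) says "Alice always lies" - this is FALSE (a lie) because Alice is a knight.
- Paul (knave) says "Uma is a knight" - this is FALSE (a lie) because Uma is a knave.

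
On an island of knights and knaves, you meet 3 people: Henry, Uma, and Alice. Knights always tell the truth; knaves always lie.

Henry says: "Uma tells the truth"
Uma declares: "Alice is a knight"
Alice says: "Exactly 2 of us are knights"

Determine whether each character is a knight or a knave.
Henry is a knave.
Uma is a knave.
Alice is a knave.

Verification:
- Henry (knave) says "Uma tells the truth" - this is FALSE (a lie) because Uma is a knave.
- Uma (knave) says "Alice is a knight" - this is FALSE (a lie) because Alice is a knave.
- Alice (knave) says "Exactly 2 of us are knights" - this is FALSE (a lie) because there are 0 knights.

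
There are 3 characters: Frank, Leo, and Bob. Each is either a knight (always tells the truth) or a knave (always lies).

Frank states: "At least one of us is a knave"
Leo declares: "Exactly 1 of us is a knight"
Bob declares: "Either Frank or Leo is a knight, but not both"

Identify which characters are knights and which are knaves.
Frank is a knight.
Leo is a knave.
Bob is a knight.

Verification:
- Frank (knight) says "At least one of us is a knave" - this is TRUE because Leo is a knave.
- Leo (knave) says "Exactly 1 of us is a knight" - this is FALSE (a lie) because there are 2 knights.
- Bob (knight) says "Either Frank or Leo is a knight, but not both" - this is TRUE because Frank is a knight and Leo is a knave.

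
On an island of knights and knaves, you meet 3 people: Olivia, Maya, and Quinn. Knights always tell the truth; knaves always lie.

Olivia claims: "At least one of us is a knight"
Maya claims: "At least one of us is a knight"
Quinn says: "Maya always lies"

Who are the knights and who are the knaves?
Olivia is a knight.
Maya is a knight.
Quinn is a knave.

Verification:
- Olivia (knight) says "At least one of us is a knight" - this is TRUE because Olivia and Maya are knights.
- Maya (knight) says "At least one of us is a knight" - this is TRUE because Olivia and Maya are knights.
- Quinn (knave) says "Maya always lies" - this is FALSE (a lie) because Maya is a knight.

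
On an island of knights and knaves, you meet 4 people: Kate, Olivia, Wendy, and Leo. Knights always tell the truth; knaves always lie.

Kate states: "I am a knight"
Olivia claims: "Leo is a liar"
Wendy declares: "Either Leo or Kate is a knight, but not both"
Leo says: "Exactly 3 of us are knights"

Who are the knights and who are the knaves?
Kate is a knave.
Olivia is a knight.
Wendy is a knave.
Leo is a knave.

Verification:
- Kate (knave) says "I am a knight" - this is FALSE (a lie) because Kate is a knave.
- Olivia (knight) says "Leo is a liar" - this is TRUE because Leo is a knave.
- Wendy (knave) says "Either Leo or Kate is a knight, but not both" - this is FALSE (a lie) because Leo is a knave and Kate is a knave.
- Leo (knave) says "Exactly 3 of us are knights" - this is FALSE (a lie) because there are 1 knights.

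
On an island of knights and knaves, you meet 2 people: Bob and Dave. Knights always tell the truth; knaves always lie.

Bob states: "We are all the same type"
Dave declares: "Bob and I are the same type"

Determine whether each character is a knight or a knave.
Bob is a knight.
Dave is a knight.

Verification:
- Bob (knight) says "We are all the same type" - this is TRUE because Bob and Dave are knights.
- Dave (knight) says "Bob and I are the same type" - this is TRUE because Dave is a knight and Bob is a knight.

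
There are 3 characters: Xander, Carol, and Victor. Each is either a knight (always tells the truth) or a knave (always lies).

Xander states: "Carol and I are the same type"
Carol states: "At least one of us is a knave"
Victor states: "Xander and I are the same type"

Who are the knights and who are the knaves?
Xander is a knight.
Carol is a knight.
Victor is a knave.

Verification:
- Xander (knight) says "Carol and I are the same type" - this is TRUE because Xander is a knight and Carol is a knight.
- Carol (knight) says "At least one of us is a knave" - this is TRUE because Victor is a knave.
- Victor (knave) says "Xander and I are the same type" - this is FALSE (a lie) because Victor is a knave and Xander is a knight.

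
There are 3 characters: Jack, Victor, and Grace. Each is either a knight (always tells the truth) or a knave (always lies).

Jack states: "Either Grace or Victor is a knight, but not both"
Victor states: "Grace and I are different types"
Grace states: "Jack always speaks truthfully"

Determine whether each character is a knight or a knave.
Jack is a knave.
Victor is a knave.
Grace is a knave.

Verification:
- Jack (knave) says "Either Grace or Victor is a knight, but not both" - this is FALSE (a lie) because Grace is a knave and Victor is a knave.
- Victor (knave) says "Grace and I are different types" - this is FALSE (a lie) because Victor is a knave and Grace is a knave.
- Grace (knave) says "Jack always speaks truthfully" - this is FALSE (a lie) because Jack is a knave.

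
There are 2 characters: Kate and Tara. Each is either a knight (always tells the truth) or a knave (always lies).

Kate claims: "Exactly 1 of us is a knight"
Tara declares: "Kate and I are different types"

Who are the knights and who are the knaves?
Kate is a knave.
Tara is a knave.

Verification:
- Kate (knave) says "Exactly 1 of us is a knight" - this is FALSE (a lie) because there are 0 knights.
- Tara (knave) says "Kate and I are different types" - this is FALSE (a lie) because Tara is a knave and Kate is a knave.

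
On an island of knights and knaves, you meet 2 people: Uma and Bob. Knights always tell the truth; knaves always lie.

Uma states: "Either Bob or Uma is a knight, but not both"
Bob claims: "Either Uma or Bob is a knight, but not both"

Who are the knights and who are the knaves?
Uma is a knave.
Bob is a knave.

Verification:
- Uma (knave) says "Either Bob or Uma is a knight, but not both" - this is FALSE (a lie) because Bob is a knave and Uma is a knave.
- Bob (knave) says "Either Uma or Bob is a knight, but not both" - this is FALSE (a lie) because Uma is a knave and Bob is a knave.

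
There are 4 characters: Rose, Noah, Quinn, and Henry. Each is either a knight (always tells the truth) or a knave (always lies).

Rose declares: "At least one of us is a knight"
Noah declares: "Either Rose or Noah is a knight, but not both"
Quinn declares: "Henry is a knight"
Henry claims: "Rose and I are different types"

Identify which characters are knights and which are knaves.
Rose is a knave.
Noah is a knave.
Quinn is a knave.
Henry is a knave.

Verification:
- Rose (knave) says "At least one of us is a knight" - this is FALSE (a lie) because no one is a knight.
- Noah (knave) says "Either Rose or Noah is a knight, but not both" - this is FALSE (a lie) because Rose is a knave and Noah is a knave.
- Quinn (knave) says "Henry is a knight" - this is FALSE (a lie) because Henry is a knave.
- Henry (knave) says "Rose and I are different types" - this is FALSE (a lie) because Henry is a knave and Rose is a knave.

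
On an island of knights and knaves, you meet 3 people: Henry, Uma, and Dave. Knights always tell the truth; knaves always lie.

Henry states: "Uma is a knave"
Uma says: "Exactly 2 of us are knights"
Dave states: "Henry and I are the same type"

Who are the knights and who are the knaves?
Henry is a knight.
Uma is a knave.
Dave is a knave.

Verification:
- Henry (knight) says "Uma is a knave" - this is TRUE because Uma is a knave.
- Uma (knave) says "Exactly 2 of us are knights" - this is FALSE (a lie) because there are 1 knights.
- Dave (knave) says "Henry and I are the same type" - this is FALSE (a lie) because Dave is a knave and Henry is a knight.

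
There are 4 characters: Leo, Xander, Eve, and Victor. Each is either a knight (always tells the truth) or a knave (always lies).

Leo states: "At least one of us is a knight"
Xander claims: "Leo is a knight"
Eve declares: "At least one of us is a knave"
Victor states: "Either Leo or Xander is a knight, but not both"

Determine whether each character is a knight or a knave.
Leo is a knight.
Xander is a knight.
Eve is a knight.
Victor is a knave.

Verification:
- Leo (knight) says "At least one of us is a knight" - this is TRUE because Leo, Xander, and Eve are knights.
- Xander (knight) says "Leo is a knight" - this is TRUE because Leo is a knight.
- Eve (knight) says "At least one of us is a knave" - this is TRUE because Victor is a knave.
- Victor (knave) says "Either Leo or Xander is a knight, but not both" - this is FALSE (a lie) because Leo is a knight and Xander is a knight.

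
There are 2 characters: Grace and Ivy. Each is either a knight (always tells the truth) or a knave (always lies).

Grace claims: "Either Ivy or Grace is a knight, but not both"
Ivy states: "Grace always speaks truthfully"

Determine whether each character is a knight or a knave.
Grace is a knave.
Ivy is a knave.

Verification:
- Grace (knave) says "Either Ivy or Grace is a knight, but not both" - this is FALSE (a lie) because Ivy is a knave and Grace is a knave.
- Ivy (knave) says "Grace always speaks truthfully" - this is FALSE (a lie) because Grace is a knave.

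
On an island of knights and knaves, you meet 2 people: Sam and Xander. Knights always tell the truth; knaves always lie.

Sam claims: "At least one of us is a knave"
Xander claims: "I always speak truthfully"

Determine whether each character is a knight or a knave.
Sam is a knight.
Xander is a knave.

Verification:
- Sam (knight) says "At least one of us is a knave" - this is TRUE because Xander is a knave.
- Xander (knave) says "I always speak truthfully" - this is FALSE (a lie) because Xander is a knave.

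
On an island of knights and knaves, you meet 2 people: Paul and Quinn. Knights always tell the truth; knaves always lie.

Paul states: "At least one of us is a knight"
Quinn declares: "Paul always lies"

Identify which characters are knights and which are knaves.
Paul is a knight.
Quinn is a knave.

Verification:
- Paul (knight) says "At least one of us is a knight" - this is TRUE because Paul is a knight.
- Quinn (knave) says "Paul always lies" - this is FALSE (a lie) because Paul is a knight.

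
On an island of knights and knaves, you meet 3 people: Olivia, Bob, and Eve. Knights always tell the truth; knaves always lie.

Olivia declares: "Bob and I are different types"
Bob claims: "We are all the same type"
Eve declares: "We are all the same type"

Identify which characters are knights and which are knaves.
Olivia is a knight.
Bob is a knave.
Eve is a knave.

Verification:
- Olivia (knight) says "Bob and I are different types" - this is TRUE because Olivia is a knight and Bob is a knave.
- Bob (knave) says "We are all the same type" - this is FALSE (a lie) because Olivia is a knight and Bob and Eve are knaves.
- Eve (knave) says "We are all the same type" - this is FALSE (a lie) because Olivia is a knight and Bob and Eve are knaves.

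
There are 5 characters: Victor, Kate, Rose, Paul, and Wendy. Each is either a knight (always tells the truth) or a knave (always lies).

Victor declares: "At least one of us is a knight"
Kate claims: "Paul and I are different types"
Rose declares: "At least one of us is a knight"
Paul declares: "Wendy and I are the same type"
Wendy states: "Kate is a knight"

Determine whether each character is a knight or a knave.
Victor is a knight.
Kate is a knight.
Rose is a knight.
Paul is a knave.
Wendy is a knight.

Verification:
- Victor (knight) says "At least one of us is a knight" - this is TRUE because Victor, Kate, Rose, and Wendy are knights.
- Kate (knight) says "Paul and I are different types" - this is TRUE because Kate is a knight and Paul is a knave.
- Rose (knight) says "At least one of us is a knight" - this is TRUE because Victor, Kate, Rose, and Wendy are knights.
- Paul (knave) says "Wendy and I are the same type" - this is FALSE (a lie) because Paul is a knave and Wendy is a knight.
- Wendy (knight) says "Kate is a knight" - this is TRUE because Kate is a knight.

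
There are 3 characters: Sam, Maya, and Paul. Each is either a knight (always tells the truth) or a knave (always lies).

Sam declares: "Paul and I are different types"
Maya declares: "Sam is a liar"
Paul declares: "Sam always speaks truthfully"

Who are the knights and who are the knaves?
Sam is a knave.
Maya is a knight.
Paul is a knave.

Verification:
- Sam (knave) says "Paul and I are different types" - this is FALSE (a lie) because Sam is a knave and Paul is a knave.
- Maya (knight) says "Sam is a liar" - this is TRUE because Sam is a knave.
- Paul (knave) says "Sam always speaks truthfully" - this is FALSE (a lie) because Sam is a knave.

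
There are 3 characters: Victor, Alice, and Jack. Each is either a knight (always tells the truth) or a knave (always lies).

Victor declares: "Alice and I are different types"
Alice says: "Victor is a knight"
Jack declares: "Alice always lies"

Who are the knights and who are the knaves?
Victor is a knave.
Alice is a knave.
Jack is a knight.

Verification:
- Victor (knave) says "Alice and I are different types" - this is FALSE (a lie) because Victor is a knave and Alice is a knave.
- Alice (knave) says "Victor is a knight" - this is FALSE (a lie) because Victor is a knave.
- Jack (knight) says "Alice always lies" - this is TRUE because Alice is a knave.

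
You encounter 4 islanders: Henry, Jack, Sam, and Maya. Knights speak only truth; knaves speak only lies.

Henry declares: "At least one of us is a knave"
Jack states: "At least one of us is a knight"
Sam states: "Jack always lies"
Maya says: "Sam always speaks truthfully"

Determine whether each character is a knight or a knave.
Henry is a knight.
Jack is a knight.
Sam is a knave.
Maya is a knave.

Verification:
- Henry (knight) says "At least one of us is a knave" - this is TRUE because Sam and Maya are knaves.
- Jack (knight) says "At least one of us is a knight" - this is TRUE because Henry and Jack are knights.
- Sam (knave) says "Jack always lies" - this is FALSE (a lie) because Jack is a knight.
- Maya (knave) says "Sam always speaks truthfully" - this is FALSE (a lie) because Sam is a knave.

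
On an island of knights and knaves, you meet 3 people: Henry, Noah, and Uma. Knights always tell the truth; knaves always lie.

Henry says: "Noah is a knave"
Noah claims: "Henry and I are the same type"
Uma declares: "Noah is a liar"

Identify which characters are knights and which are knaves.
Henry is a knight.
Noah is a knave.
Uma is a knight.

Verification:
- Henry (knight) says "Noah is a knave" - this is TRUE because Noah is a knave.
- Noah (knave) says "Henry and I are the same type" - this is FALSE (a lie) because Noah is a knave and Henry is a knight.
- Uma (knight) says "Noah is a liar" - this is TRUE because Noah is a knave.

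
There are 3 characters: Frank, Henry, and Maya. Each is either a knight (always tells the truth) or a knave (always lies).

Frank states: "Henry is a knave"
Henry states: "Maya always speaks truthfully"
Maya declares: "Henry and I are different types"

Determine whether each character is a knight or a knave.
Frank is a knight.
Henry is a knave.
Maya is a knave.

Verification:
- Frank (knight) says "Henry is a knave" - this is TRUE because Henry is a knave.
- Henry (knave) says "Maya always speaks truthfully" - this is FALSE (a lie) because Maya is a knave.
- Maya (knave) says "Henry and I are different types" - this is FALSE (a lie) because Maya is a knave and Henry is a knave.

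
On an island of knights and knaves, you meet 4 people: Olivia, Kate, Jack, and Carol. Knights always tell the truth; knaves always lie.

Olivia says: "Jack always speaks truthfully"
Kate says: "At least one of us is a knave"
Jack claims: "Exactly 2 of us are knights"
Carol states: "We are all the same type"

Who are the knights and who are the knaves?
Olivia is a knave.
Kate is a knight.
Jack is a knave.
Carol is a knave.

Verification:
- Olivia (knave) says "Jack always speaks truthfully" - this is FALSE (a lie) because Jack is a knave.
- Kate (knight) says "At least one of us is a knave" - this is TRUE because Olivia, Jack, and Carol are knaves.
- Jack (knave) says "Exactly 2 of us are knights" - this is FALSE (a lie) because there are 1 knights.
- Carol (knave) says "We are all the same type" - this is FALSE (a lie) because Kate is a knight and Olivia, Jack, and Carol are knaves.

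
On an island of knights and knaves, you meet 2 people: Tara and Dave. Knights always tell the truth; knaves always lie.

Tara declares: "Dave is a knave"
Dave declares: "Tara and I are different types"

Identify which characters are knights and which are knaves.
Tara is a knave.
Dave is a knight.

Verification:
- Tara (knave) says "Dave is a knave" - this is FALSE (a lie) because Dave is a knight.
- Dave (knight) says "Tara and I are different types" - this is TRUE because Dave is a knight and Tara is a knave.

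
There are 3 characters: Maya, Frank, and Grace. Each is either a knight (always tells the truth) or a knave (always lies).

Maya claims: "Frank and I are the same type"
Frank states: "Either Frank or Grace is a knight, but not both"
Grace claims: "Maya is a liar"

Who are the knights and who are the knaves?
Maya is a knight.
Frank is a knight.
Grace is a knave.

Verification:
- Maya (knight) says "Frank and I are the same type" - this is TRUE because Maya is a knight and Frank is a knight.
- Frank (knight) says "Either Frank or Grace is a knight, but not both" - this is TRUE because Frank is a knight and Grace is a knave.
- Grace (knave) says "Maya is a liar" - this is FALSE (a lie) because Maya is a knight.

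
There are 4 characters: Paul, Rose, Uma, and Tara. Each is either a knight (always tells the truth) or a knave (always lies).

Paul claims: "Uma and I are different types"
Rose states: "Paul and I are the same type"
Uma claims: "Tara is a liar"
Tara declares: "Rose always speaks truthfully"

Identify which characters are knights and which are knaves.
Paul is a knight.
Rose is a knight.
Uma is a knave.
Tara is a knight.

Verification:
- Paul (knight) says "Uma and I are different types" - this is TRUE because Paul is a knight and Uma is a knave.
- Rose (knight) says "Paul and I are the same type" - this is TRUE because Rose is a knight and Paul is a knight.
- Uma (knave) says "Tara is a liar" - this is FALSE (a lie) because Tara is a knight.
- Tara (knight) says "Rose always speaks truthfully" - this is TRUE because Rose is a knight.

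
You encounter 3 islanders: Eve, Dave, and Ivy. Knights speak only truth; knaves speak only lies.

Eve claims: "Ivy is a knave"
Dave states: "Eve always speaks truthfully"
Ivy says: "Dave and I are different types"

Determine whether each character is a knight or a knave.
Eve is a knave.
Dave is a knave.
Ivy is a knight.

Verification:
- Eve (knave) says "Ivy is a knave" - this is FALSE (a lie) because Ivy is a knight.
- Dave (knave) says "Eve always speaks truthfully" - this is FALSE (a lie) because Eve is a knave.
- Ivy (knight) says "Dave and I are different types" - this is TRUE because Ivy is a knight and Dave is a knave.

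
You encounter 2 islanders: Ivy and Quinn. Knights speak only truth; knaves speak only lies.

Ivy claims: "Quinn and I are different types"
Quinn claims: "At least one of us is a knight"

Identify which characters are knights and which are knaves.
Ivy is a knave.
Quinn is a knave.

Verification:
- Ivy (knave) says "Quinn and I are different types" - this is FALSE (a lie) because Ivy is a knave and Quinn is a knave.
- Quinn (knave) says "At least one of us is a knight" - this is FALSE (a lie) because no one is a knight.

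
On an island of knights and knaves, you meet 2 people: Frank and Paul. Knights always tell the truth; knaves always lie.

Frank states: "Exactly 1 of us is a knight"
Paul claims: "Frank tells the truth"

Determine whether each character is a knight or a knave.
Frank is a knave.
Paul is a knave.

Verification:
- Frank (knave) says "Exactly 1 of us is a knight" - this is FALSE (a lie) because there are 0 knights.
- Paul (knave) says "Frank tells the truth" - this is FALSE (a lie) because Frank is a knave.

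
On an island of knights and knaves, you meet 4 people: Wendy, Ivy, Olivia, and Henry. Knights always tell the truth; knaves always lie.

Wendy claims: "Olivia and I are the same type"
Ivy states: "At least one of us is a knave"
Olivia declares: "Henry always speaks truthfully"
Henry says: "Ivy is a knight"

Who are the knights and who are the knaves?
Wendy is a knave.
Ivy is a knight.
Olivia is a knight.
Henry is a knight.

Verification:
- Wendy (knave) says "Olivia and I are the same type" - this is FALSE (a lie) because Wendy is a knave and Olivia is a knight.
- Ivy (knight) says "At least one of us is a knave" - this is TRUE because Wendy is a knave.
- Olivia (knight) says "Henry always speaks truthfully" - this is TRUE because Henry is a knight.
- Henry (knight) says "Ivy is a knight" - this is TRUE because Ivy is a knight.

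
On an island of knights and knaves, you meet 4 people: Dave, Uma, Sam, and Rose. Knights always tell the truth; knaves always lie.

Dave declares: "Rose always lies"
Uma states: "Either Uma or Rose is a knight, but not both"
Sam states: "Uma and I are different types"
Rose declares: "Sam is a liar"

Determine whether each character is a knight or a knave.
Dave is a knight.
Uma is a knave.
Sam is a knight.
Rose is a knave.

Verification:
- Dave (knight) says "Rose always lies" - this is TRUE because Rose is a knave.
- Uma (knave) says "Either Uma or Rose is a knight, but not both" - this is FALSE (a lie) because Uma is a knave and Rose is a knave.
- Sam (knight) says "Uma and I are different types" - this is TRUE because Sam is a knight and Uma is a knave.
- Rose (knave) says "Sam is a liar" - this is FALSE (a lie) because Sam is a knight.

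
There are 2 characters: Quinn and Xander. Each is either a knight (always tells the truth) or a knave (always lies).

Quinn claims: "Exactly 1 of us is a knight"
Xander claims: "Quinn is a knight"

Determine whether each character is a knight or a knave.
Quinn is a knave.
Xander is a knave.

Verification:
- Quinn (knave) says "Exactly 1 of us is a knight" - this is FALSE (a lie) because there are 0 knights.
- Xander (knave) says "Quinn is a knight" - this is FALSE (a lie) because Quinn is a knave.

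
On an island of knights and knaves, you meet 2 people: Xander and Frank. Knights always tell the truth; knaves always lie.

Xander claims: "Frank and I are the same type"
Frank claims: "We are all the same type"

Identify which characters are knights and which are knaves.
Xander is a knight.
Frank is a knight.

Verification:
- Xander (knight) says "Frank and I are the same type" - this is TRUE because Xander is a knight and Frank is a knight.
- Frank (knight) says "We are all the same type" - this is TRUE because Xander and Frank are knights.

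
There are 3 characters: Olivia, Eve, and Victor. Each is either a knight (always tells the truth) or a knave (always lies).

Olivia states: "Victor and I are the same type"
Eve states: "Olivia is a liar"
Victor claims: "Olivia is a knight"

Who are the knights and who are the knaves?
Olivia is a knight.
Eve is a knave.
Victor is a knight.

Verification:
- Olivia (knight) says "Victor and I are the same type" - this is TRUE because Olivia is a knight and Victor is a knight.
- Eve (knave) says "Olivia is a liar" - this is FALSE (a lie) because Olivia is a knight.
- Victor (knight) says "Olivia is a knight" - this is TRUE because Olivia is a knight.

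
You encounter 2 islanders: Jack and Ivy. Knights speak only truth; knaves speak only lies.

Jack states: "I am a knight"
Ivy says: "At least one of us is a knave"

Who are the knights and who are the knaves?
Jack is a knave.
Ivy is a knight.

Verification:
- Jack (knave) says "I am a knight" - this is FALSE (a lie) because Jack is a knave.
- Ivy (knight) says "At least one of us is a knave" - this is TRUE because Jack is a knave.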